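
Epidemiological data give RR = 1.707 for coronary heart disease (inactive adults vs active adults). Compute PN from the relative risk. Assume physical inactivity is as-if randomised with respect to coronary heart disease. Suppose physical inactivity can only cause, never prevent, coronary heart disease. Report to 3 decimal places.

Under exogeneity and monotonicity, PN = (RR − 1) / RR = 1 − 1/RR.
PN = (1.707 − 1) / 1.707 = 0.707 / 1.707 ≈ 0.4142

PN ≈ 0.414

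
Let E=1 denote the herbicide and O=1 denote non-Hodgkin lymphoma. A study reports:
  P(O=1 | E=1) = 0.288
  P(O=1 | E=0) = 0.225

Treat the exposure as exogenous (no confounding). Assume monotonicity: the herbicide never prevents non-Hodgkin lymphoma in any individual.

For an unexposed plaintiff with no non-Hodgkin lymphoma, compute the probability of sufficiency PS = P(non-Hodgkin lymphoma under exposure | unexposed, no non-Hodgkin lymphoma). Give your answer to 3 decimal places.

Let p₁ = 0.288, p₀ = 0.225.
Under exogeneity and monotonicity, PS = (p₁ − p₀) / (1 − p₀).
PS = (0.288 − 0.225) / (1 − 0.225) = 0.063 / 0.775 ≈ 0.0813

PS ≈ 0.081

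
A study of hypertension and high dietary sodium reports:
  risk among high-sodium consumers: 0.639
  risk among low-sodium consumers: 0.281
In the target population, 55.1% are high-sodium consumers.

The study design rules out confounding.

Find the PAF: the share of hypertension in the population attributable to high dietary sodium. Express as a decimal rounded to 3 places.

Let p₁ = 0.639, p₀ = 0.281.
Overall risk P(Y=1) = π·p₁ + (1−π)·p₀ = 0.551×0.639 + 0.449×0.281 = 0.47826.
Under exogeneity, PAF = [P(Y=1) − p₀] / P(Y=1).
PAF = (0.47826 − 0.281) / 0.47826 ≈ 0.4125

PAF ≈ 0.412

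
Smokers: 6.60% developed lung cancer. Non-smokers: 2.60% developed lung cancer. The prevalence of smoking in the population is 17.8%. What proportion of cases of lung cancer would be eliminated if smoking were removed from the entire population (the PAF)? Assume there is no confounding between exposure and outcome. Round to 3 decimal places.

p₁ = 0.066, p₀ = 0.026.
Overall risk P(Y=1) = π·p₁ + (1−π)·p₀ = 0.178×0.066 + 0.822×0.026 = 0.03312.
Under exogeneity, PAF = [P(Y=1) − p₀] / P(Y=1).
PAF = (0.03312 − 0.026) / 0.03312 ≈ 0.2150

PAF ≈ 0.215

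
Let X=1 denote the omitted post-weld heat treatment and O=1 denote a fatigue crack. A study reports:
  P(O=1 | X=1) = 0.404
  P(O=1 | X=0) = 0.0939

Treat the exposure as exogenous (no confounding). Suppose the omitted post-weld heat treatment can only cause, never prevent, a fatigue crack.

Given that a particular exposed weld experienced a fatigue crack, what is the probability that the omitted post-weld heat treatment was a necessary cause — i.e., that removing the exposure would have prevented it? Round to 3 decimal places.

Let p₁ = 0.404, p₀ = 0.0939.
Under exogeneity and monotonicity, PN = (p₁ − p₀) / p₁.
PN = (0.404 − 0.0939) / 0.404 = 0.3101 / 0.404 ≈ 0.7676

PN ≈ 0.768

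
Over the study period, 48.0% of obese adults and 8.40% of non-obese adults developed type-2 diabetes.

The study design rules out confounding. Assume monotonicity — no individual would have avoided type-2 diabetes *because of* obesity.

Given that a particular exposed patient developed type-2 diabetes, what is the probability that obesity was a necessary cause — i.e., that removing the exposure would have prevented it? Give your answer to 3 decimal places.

p₁ = 0.48, p₀ = 0.084.
Under exogeneity and monotonicity, PN = (p₁ − p₀) / p₁.
PN = (0.48 − 0.084) / 0.48 = 0.396 / 0.48 ≈ 0.8250

PN ≈ 0.825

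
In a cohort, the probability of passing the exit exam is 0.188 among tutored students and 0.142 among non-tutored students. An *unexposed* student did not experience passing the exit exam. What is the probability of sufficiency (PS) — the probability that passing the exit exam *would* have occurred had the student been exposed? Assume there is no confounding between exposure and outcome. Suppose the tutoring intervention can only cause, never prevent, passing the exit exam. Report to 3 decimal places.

PS ≈ 0.054

Let p₁ = 0.188, p₀ = 0.142.
Under exogeneity and monotonicity, PS = (p₁ − p₀) / (1 − p₀).
PS = (0.188 − 0.142) / (1 − 0.142) = 0.046 / 0.858 ≈ 0.0536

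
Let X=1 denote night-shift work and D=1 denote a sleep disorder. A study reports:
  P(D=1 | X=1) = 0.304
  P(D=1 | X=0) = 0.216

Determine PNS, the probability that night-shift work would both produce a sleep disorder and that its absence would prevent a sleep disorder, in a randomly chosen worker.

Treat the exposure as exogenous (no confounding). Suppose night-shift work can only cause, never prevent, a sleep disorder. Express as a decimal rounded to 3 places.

Let p₁ = 0.304, p₀ = 0.216.
Under exogeneity and monotonicity, PNS = p₁ − p₀.
PNS = 0.304 − 0.216 = 0.088

PNS ≈ 0.088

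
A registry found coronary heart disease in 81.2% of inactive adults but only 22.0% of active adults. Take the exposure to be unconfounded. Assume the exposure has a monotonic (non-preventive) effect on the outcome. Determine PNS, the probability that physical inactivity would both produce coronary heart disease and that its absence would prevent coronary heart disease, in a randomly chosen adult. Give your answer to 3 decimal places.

p₁ = 0.812, p₀ = 0.22.
Under exogeneity and monotonicity, PNS = p₁ − p₀.
PNS = 0.812 − 0.22 = 0.592

PNS ≈ 0.592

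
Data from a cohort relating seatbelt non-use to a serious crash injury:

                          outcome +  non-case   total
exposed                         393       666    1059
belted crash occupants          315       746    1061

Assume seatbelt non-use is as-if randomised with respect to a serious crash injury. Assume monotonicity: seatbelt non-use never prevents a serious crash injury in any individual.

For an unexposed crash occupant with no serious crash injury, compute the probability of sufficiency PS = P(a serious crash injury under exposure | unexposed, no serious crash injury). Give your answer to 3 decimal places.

PS ≈ 0.106

p₁ = P(outcome | exposed) = 393/1059 = 0.3711
p₀ = P(outcome | unexposed) = 315/1061 = 0.29689
Under exogeneity and monotonicity, PS = (p₁ − p₀)/(1 − p₀).
PS = (0.3711 − 0.29689) / 0.70311 ≈ 0.1056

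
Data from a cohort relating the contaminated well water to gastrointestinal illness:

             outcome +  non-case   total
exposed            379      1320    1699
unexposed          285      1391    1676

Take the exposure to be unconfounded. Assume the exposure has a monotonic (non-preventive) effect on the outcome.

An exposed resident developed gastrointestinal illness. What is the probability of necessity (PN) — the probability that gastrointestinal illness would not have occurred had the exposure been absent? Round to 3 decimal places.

PN ≈ 0.238

p₁ = P(outcome | exposed) = 379/1699 = 0.22307
p₀ = P(outcome | unexposed) = 285/1676 = 0.17005
Under exogeneity and monotonicity, PN = (p₁ − p₀)/p₁.
PN = (0.22307 − 0.17005) / 0.22307 ≈ 0.2377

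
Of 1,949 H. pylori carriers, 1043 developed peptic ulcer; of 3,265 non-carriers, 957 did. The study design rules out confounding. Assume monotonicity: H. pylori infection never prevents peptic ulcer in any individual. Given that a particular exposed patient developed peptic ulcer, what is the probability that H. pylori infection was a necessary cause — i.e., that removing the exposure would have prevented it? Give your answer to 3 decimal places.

p₁ = P(outcome | exposed) = 1043/1949 = 0.53515
p₀ = P(outcome | unexposed) = 957/3265 = 0.29311
Under exogeneity and monotonicity, PN = (p₁ − p₀) / p₁.
PN = (0.53515 − 0.29311) / 0.53515 = 0.24204 / 0.53515 ≈ 0.4523

PN ≈ 0.452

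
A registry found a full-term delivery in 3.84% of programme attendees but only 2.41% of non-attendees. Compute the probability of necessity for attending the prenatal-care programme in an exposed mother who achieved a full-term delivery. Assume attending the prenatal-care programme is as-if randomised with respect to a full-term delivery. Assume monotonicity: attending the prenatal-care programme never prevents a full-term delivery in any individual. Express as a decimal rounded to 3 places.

PN ≈ 0.372

p₁ = 0.0384, p₀ = 0.0241.
Under exogeneity and monotonicity, PN = (p₁ − p₀) / p₁.
PN = (0.0384 − 0.0241) / 0.0384 = 0.0143 / 0.0384 ≈ 0.3724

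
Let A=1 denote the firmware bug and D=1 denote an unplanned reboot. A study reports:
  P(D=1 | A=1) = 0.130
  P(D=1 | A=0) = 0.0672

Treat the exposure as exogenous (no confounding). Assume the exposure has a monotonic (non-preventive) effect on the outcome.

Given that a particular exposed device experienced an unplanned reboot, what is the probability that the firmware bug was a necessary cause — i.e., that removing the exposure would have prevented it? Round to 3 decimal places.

PN ≈ 0.483

Let p₁ = 0.13, p₀ = 0.0672.
Under exogeneity and monotonicity, PN = (p₁ − p₀) / p₁.
PN = (0.13 − 0.0672) / 0.13 = 0.0628 / 0.13 ≈ 0.4831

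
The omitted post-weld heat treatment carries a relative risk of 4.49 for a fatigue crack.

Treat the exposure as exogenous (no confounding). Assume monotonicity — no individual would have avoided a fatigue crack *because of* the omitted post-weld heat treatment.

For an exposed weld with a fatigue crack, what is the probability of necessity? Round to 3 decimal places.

PN ≈ 0.777

Under exogeneity and monotonicity, PN = (RR − 1) / RR = 1 − 1/RR.
PN = (4.49 − 1) / 4.49 = 3.49 / 4.49 ≈ 0.7773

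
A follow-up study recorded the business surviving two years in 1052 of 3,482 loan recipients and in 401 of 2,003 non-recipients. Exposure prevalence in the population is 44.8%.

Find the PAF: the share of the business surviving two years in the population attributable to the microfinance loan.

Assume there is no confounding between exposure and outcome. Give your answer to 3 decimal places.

PAF ≈ 0.186

p₁ = P(outcome | exposed) = 1052/3482 = 0.30213
p₀ = P(outcome | unexposed) = 401/2003 = 0.2002
Overall risk P(Y=1) = π·p₁ + (1−π)·p₀ = 0.448×0.30213 + 0.552×0.2002 = 0.24586.
Under exogeneity, PAF = [P(Y=1) − p₀] / P(Y=1).
PAF = (0.24586 − 0.2002) / 0.24586 ≈ 0.1857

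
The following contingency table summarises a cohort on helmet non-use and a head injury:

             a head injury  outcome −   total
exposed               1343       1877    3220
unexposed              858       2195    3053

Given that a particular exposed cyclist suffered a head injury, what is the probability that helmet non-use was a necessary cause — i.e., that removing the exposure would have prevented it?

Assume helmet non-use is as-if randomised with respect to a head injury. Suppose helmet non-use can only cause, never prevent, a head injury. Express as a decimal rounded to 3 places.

PN ≈ 0.326

p₁ = P(outcome | exposed) = 1343/3220 = 0.41708
p₀ = P(outcome | unexposed) = 858/3053 = 0.28104
Under exogeneity and monotonicity, PN = (p₁ − p₀)/p₁.
PN = (0.41708 − 0.28104) / 0.41708 ≈ 0.3262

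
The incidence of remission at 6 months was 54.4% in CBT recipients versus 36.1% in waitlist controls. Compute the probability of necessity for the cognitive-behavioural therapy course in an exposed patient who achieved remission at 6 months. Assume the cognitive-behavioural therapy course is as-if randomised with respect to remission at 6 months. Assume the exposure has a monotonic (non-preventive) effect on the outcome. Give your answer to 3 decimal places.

PN ≈ 0.336

p₁ = 0.544, p₀ = 0.361.
Under exogeneity and monotonicity, PN = (p₁ − p₀) / p₁.
PN = (0.544 − 0.361) / 0.544 = 0.183 / 0.544 ≈ 0.3364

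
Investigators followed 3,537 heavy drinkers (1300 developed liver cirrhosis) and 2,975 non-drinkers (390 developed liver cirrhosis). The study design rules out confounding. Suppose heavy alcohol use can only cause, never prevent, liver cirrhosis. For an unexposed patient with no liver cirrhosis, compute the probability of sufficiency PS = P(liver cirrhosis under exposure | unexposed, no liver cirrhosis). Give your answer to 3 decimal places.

PS ≈ 0.272

p₁ = P(outcome | exposed) = 1300/3537 = 0.36754
p₀ = P(outcome | unexposed) = 390/2975 = 0.13109
Under exogeneity and monotonicity, PS = (p₁ − p₀) / (1 − p₀).
PS = (0.36754 − 0.13109) / (1 − 0.13109) = 0.23645 / 0.86891 ≈ 0.2721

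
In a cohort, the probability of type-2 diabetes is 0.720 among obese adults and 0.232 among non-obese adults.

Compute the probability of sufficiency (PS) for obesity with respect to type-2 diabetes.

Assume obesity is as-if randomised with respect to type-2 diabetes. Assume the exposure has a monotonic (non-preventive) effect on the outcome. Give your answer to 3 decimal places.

PS ≈ 0.635

Let p₁ = 0.72, p₀ = 0.232.
Under exogeneity and monotonicity, PS = (p₁ − p₀) / (1 − p₀).
PS = (0.72 − 0.232) / (1 − 0.232) = 0.488 / 0.768 ≈ 0.6354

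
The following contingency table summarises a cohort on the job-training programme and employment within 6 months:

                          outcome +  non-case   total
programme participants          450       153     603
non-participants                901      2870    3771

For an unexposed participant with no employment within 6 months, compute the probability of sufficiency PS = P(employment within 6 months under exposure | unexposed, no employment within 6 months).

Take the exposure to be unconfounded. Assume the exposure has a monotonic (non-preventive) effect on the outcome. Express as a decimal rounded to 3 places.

PS ≈ 0.667

p₁ = P(outcome | exposed) = 450/603 = 0.74627
p₀ = P(outcome | unexposed) = 901/3771 = 0.23893
Under exogeneity and monotonicity, PS = (p₁ − p₀) / (1 − p₀).
PS = (0.74627 − 0.23893) / (1 − 0.23893) = 0.50734 / 0.76107 ≈ 0.6666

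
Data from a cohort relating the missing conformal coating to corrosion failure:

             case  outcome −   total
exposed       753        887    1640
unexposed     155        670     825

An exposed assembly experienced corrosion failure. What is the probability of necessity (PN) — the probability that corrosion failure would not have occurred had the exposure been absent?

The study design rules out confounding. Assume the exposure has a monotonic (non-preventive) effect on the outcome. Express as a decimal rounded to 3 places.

p₁ = P(outcome | exposed) = 753/1640 = 0.45915
p₀ = P(outcome | unexposed) = 155/825 = 0.18788
Under exogeneity and monotonicity, PN = (p₁ − p₀)/p₁.
PN = (0.45915 − 0.18788) / 0.45915 ≈ 0.5908

PN ≈ 0.591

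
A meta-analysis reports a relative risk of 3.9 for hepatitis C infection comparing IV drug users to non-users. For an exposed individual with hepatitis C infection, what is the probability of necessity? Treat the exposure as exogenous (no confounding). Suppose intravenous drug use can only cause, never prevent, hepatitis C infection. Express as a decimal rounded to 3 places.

Under exogeneity and monotonicity, PN = (RR − 1) / RR = 1 − 1/RR.
PN = (3.9 − 1) / 3.9 = 2.9 / 3.9 ≈ 0.7436

PN ≈ 0.744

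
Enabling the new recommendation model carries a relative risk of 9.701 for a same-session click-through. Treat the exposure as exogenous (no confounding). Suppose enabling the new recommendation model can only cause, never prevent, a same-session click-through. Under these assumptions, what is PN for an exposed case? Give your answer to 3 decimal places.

Under exogeneity and monotonicity, PN = (RR − 1) / RR = 1 − 1/RR.
PN = (9.701 − 1) / 9.701 = 8.701 / 9.701 ≈ 0.8969

PN ≈ 0.897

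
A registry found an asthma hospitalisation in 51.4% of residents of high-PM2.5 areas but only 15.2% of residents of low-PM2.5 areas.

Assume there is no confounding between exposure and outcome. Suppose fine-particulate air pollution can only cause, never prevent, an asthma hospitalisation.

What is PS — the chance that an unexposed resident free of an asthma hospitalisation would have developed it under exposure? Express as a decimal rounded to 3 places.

p₁ = 0.514, p₀ = 0.152.
Under exogeneity and monotonicity, PS = (p₁ − p₀) / (1 − p₀).
PS = (0.514 − 0.152) / (1 − 0.152) = 0.362 / 0.848 ≈ 0.4269

PS ≈ 0.427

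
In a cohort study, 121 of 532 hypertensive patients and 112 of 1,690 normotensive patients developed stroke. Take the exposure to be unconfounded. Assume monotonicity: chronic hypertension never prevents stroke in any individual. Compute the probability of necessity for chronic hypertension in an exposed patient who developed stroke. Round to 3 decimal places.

p₁ = P(outcome | exposed) = 121/532 = 0.22744
p₀ = P(outcome | unexposed) = 112/1690 = 0.066272
Under exogeneity and monotonicity, PN = (p₁ − p₀) / p₁.
PN = (0.22744 − 0.066272) / 0.22744 = 0.16117 / 0.22744 ≈ 0.7086

PN ≈ 0.709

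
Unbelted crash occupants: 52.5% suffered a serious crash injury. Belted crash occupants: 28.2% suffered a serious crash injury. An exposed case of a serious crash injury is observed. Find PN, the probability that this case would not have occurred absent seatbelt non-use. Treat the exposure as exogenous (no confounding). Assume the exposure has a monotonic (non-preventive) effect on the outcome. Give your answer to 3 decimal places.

p₁ = 0.525, p₀ = 0.282.
Under exogeneity and monotonicity, PN = (p₁ − p₀) / p₁.
PN = (0.525 − 0.282) / 0.525 = 0.243 / 0.525 ≈ 0.4629

PN ≈ 0.463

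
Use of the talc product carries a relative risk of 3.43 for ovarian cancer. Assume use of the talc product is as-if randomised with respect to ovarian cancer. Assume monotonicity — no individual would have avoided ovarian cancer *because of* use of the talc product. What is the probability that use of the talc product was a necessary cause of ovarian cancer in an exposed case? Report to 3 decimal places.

PN ≈ 0.708

Under exogeneity and monotonicity, PN = (RR − 1) / RR = 1 − 1/RR.
PN = (3.43 − 1) / 3.43 = 2.43 / 3.43 ≈ 0.7085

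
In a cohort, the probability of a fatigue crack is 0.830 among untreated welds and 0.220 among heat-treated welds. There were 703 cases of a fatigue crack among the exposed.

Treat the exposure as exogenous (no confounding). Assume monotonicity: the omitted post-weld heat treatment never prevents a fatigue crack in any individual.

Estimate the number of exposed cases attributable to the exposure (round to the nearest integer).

about 517 cases

Let p₁ = 0.83, p₀ = 0.22.
PN = (p₁ − p₀)/p₁ = (0.83 − 0.22) / 0.83 ≈ 0.73494.
Attributable cases ≈ PN × (exposed cases) = 0.73494 × 703 ≈ 516.66.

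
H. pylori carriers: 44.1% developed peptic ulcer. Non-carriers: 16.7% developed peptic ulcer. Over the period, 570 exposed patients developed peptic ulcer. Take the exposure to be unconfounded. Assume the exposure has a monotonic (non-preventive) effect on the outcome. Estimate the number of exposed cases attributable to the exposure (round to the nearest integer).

about 354 cases

p₁ = 0.441, p₀ = 0.167.
PN = (p₁ − p₀)/p₁ = (0.441 − 0.167) / 0.441 ≈ 0.62132.
Attributable cases ≈ PN × (exposed cases) = 0.62132 × 570 ≈ 354.15.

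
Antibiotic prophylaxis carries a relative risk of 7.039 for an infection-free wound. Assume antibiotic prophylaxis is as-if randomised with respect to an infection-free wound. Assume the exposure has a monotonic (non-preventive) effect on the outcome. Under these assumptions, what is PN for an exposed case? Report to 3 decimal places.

Under exogeneity and monotonicity, PN = (RR − 1) / RR = 1 − 1/RR.
PN = (7.039 − 1) / 7.039 = 6.039 / 7.039 ≈ 0.8579

PN ≈ 0.858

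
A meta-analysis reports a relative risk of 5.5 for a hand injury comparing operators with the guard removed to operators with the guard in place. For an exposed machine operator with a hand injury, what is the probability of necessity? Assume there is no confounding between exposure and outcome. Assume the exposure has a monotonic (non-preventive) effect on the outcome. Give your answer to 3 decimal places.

Under exogeneity and monotonicity, PN = (RR − 1) / RR = 1 − 1/RR.
PN = (5.5 − 1) / 5.5 = 4.5 / 5.5 ≈ 0.8182

PN ≈ 0.818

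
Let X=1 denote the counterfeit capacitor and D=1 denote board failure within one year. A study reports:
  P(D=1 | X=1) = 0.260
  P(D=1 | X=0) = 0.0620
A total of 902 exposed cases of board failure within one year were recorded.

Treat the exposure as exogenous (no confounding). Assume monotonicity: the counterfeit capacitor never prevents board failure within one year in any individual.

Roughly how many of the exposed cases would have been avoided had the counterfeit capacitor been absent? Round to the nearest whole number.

Let p₁ = 0.26, p₀ = 0.062.
PN = (p₁ − p₀)/p₁ = (0.26 − 0.062) / 0.26 ≈ 0.76154.
Attributable cases ≈ PN × (exposed cases) = 0.76154 × 902 ≈ 686.91.

about 687 cases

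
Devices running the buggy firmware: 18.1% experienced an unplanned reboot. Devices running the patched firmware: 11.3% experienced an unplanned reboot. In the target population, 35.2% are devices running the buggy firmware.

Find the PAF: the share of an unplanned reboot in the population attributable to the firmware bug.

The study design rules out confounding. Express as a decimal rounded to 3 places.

p₁ = 0.181, p₀ = 0.113.
Overall risk P(Y=1) = π·p₁ + (1−π)·p₀ = 0.352×0.181 + 0.648×0.113 = 0.13694.
Under exogeneity, PAF = [P(Y=1) − p₀] / P(Y=1).
PAF = (0.13694 − 0.113) / 0.13694 ≈ 0.1748

PAF ≈ 0.175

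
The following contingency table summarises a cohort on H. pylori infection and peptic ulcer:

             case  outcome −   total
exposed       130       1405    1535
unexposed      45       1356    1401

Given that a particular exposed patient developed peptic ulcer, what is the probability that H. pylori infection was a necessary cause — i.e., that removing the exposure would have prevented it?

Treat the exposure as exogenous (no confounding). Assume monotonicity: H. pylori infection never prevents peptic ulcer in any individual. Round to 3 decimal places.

PN ≈ 0.621

p₁ = P(outcome | exposed) = 130/1535 = 0.084691
p₀ = P(outcome | unexposed) = 45/1401 = 0.03212
Under exogeneity and monotonicity, PN = (p₁ − p₀) / p₁.
PN = (0.084691 − 0.03212) / 0.084691 = 0.052571 / 0.084691 ≈ 0.6207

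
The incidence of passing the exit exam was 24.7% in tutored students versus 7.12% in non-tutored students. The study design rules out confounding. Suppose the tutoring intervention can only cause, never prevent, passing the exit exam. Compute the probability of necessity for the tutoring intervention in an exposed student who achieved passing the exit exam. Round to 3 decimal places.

p₁ = 0.247, p₀ = 0.0712.
Under exogeneity and monotonicity, PN = (p₁ − p₀) / p₁.
PN = (0.247 − 0.0712) / 0.247 = 0.1758 / 0.247 ≈ 0.7117

PN ≈ 0.712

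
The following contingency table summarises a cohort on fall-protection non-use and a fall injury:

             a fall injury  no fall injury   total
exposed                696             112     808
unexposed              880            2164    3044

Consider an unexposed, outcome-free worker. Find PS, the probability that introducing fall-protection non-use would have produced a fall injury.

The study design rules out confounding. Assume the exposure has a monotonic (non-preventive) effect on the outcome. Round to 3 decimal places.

p₁ = P(outcome | exposed) = 696/808 = 0.86139
p₀ = P(outcome | unexposed) = 880/3044 = 0.28909
Under exogeneity and monotonicity, PS = (p₁ − p₀)/(1 − p₀).
PS = (0.86139 − 0.28909) / 0.71091 ≈ 0.8050

PS ≈ 0.805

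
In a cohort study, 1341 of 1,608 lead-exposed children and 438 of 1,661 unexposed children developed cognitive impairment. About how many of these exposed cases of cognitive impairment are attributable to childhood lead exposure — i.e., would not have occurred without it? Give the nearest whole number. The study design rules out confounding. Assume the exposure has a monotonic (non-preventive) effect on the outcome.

p₁ = P(outcome | exposed) = 1341/1608 = 0.83396
p₀ = P(outcome | unexposed) = 438/1661 = 0.2637
PN = (p₁ − p₀)/p₁ = (0.83396 − 0.2637) / 0.83396 ≈ 0.68380.
Attributable cases ≈ PN × (exposed cases) = 0.68380 × 1341 ≈ 916.98.

about 917 cases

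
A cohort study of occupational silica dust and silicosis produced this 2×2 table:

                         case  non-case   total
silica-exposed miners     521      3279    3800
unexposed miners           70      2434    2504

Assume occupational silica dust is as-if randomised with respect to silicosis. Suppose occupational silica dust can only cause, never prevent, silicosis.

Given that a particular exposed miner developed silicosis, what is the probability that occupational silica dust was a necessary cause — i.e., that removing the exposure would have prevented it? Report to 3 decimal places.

p₁ = P(outcome | exposed) = 521/3800 = 0.13711
p₀ = P(outcome | unexposed) = 70/2504 = 0.027955
Under exogeneity and monotonicity, PN = (p₁ − p₀)/p₁.
PN = (0.13711 − 0.027955) / 0.13711 ≈ 0.7961

PN ≈ 0.796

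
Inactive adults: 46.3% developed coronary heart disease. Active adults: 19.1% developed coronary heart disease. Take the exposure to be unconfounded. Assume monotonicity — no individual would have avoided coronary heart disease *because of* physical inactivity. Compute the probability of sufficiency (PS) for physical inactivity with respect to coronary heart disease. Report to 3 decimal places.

p₁ = 0.463, p₀ = 0.191.
Under exogeneity and monotonicity, PS = (p₁ − p₀) / (1 − p₀).
PS = (0.463 − 0.191) / (1 − 0.191) = 0.272 / 0.809 ≈ 0.3362

PS ≈ 0.336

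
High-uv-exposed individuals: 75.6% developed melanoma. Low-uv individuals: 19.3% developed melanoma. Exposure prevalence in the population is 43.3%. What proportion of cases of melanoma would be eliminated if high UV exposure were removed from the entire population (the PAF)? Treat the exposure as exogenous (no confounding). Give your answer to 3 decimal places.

p₁ = 0.756, p₀ = 0.193.
Overall risk P(Y=1) = π·p₁ + (1−π)·p₀ = 0.433×0.756 + 0.567×0.193 = 0.43678.
Under exogeneity, PAF = [P(Y=1) − p₀] / P(Y=1).
PAF = (0.43678 − 0.193) / 0.43678 ≈ 0.5581

PAF ≈ 0.558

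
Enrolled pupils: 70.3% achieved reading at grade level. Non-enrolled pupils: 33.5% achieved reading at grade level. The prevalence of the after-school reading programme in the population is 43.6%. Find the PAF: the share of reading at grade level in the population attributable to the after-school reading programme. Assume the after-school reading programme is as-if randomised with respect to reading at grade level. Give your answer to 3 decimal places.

p₁ = 0.703, p₀ = 0.335.
Overall risk P(Y=1) = π·p₁ + (1−π)·p₀ = 0.436×0.703 + 0.564×0.335 = 0.49545.
Under exogeneity, PAF = [P(Y=1) − p₀] / P(Y=1).
PAF = (0.49545 − 0.335) / 0.49545 ≈ 0.3238

PAF ≈ 0.324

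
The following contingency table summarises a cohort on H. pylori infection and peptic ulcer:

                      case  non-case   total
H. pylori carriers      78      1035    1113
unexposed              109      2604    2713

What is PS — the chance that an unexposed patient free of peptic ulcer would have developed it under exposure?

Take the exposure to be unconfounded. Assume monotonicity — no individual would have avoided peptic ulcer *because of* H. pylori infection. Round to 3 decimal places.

p₁ = P(outcome | exposed) = 78/1113 = 0.070081
p₀ = P(outcome | unexposed) = 109/2713 = 0.040177
Under exogeneity and monotonicity, PS = (p₁ − p₀) / (1 − p₀).
PS = (0.070081 − 0.040177) / (1 − 0.040177) = 0.029904 / 0.95982 ≈ 0.0312

PS ≈ 0.031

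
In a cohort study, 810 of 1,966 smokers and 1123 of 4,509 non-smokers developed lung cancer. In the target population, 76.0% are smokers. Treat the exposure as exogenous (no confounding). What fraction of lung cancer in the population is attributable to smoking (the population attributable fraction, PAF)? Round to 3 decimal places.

p₁ = P(outcome | exposed) = 810/1966 = 0.412
p₀ = P(outcome | unexposed) = 1123/4509 = 0.24906
Overall risk P(Y=1) = π·p₁ + (1−π)·p₀ = 0.76×0.412 + 0.24×0.24906 = 0.3729.
Under exogeneity, PAF = [P(Y=1) − p₀] / P(Y=1).
PAF = (0.3729 − 0.24906) / 0.3729 ≈ 0.3321

PAF ≈ 0.332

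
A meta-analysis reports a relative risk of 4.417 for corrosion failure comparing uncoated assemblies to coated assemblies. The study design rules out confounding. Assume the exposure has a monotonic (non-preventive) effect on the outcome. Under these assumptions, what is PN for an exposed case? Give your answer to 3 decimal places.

Under exogeneity and monotonicity, PN = (RR − 1) / RR = 1 − 1/RR.
PN = (4.417 − 1) / 4.417 = 3.417 / 4.417 ≈ 0.7736

PN ≈ 0.774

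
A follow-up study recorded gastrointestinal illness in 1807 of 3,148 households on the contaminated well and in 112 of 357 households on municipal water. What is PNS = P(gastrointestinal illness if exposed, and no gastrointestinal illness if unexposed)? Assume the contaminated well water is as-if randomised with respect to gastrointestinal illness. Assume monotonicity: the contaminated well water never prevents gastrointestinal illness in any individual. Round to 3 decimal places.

PNS ≈ 0.260

p₁ = P(outcome | exposed) = 1807/3148 = 0.57402
p₀ = P(outcome | unexposed) = 112/357 = 0.31373
Under exogeneity and monotonicity, PNS = p₁ − p₀.
PNS = 0.57402 − 0.31373 = 0.26029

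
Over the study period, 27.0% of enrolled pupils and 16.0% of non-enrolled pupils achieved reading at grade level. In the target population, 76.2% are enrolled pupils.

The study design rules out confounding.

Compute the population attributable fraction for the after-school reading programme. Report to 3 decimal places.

p₁ = 0.27, p₀ = 0.16.
Overall risk P(Y=1) = π·p₁ + (1−π)·p₀ = 0.762×0.27 + 0.238×0.16 = 0.24382.
Under exogeneity, PAF = [P(Y=1) − p₀] / P(Y=1).
PAF = (0.24382 − 0.16) / 0.24382 ≈ 0.3438

PAF ≈ 0.344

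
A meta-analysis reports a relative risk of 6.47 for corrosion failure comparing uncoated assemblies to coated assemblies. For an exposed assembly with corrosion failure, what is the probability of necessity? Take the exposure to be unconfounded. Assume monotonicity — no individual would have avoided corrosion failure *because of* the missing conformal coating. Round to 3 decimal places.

PN ≈ 0.845

Under exogeneity and monotonicity, PN = (RR − 1) / RR = 1 − 1/RR.
PN = (6.47 − 1) / 6.47 = 5.47 / 6.47 ≈ 0.8454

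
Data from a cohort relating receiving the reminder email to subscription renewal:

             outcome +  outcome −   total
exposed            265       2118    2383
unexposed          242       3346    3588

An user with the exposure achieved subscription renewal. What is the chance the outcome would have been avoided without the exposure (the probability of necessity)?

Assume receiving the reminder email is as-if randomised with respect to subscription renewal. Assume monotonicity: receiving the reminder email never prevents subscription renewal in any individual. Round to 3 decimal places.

p₁ = P(outcome | exposed) = 265/2383 = 0.1112
p₀ = P(outcome | unexposed) = 242/3588 = 0.067447
Under exogeneity and monotonicity, PN = (p₁ − p₀)/p₁.
PN = (0.1112 − 0.067447) / 0.1112 ≈ 0.3935

PN ≈ 0.393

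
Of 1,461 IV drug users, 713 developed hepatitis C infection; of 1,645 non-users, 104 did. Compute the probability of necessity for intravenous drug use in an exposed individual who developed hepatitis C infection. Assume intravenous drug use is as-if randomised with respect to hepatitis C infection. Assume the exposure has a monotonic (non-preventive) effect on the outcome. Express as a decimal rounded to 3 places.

PN ≈ 0.870

p₁ = P(outcome | exposed) = 713/1461 = 0.48802
p₀ = P(outcome | unexposed) = 104/1645 = 0.063222
Under exogeneity and monotonicity, PN = (p₁ − p₀) / p₁.
PN = (0.48802 − 0.063222) / 0.48802 = 0.4248 / 0.48802 ≈ 0.8705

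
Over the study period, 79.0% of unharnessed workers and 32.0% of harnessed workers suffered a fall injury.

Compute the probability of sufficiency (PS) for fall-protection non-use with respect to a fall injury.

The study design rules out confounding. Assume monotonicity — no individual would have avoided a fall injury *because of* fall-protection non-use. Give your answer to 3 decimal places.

p₁ = 0.79, p₀ = 0.32.
Under exogeneity and monotonicity, PS = (p₁ − p₀) / (1 − p₀).
PS = (0.79 − 0.32) / (1 − 0.32) = 0.47 / 0.68 ≈ 0.6912

PS ≈ 0.691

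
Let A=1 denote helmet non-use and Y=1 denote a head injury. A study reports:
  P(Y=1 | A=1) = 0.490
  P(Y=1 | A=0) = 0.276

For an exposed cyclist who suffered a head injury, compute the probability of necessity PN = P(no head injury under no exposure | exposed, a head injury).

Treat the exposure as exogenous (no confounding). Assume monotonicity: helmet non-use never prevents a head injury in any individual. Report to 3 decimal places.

PN ≈ 0.437

Let p₁ = 0.49, p₀ = 0.276.
Under exogeneity and monotonicity, PN = (p₁ − p₀) / p₁.
PN = (0.49 − 0.276) / 0.49 = 0.214 / 0.49 ≈ 0.4367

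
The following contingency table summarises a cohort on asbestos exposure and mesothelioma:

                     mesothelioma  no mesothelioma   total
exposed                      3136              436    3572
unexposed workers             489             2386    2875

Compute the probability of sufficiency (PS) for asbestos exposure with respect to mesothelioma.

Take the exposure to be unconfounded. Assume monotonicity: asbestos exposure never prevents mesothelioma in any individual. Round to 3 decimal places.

p₁ = P(outcome | exposed) = 3136/3572 = 0.87794
p₀ = P(outcome | unexposed) = 489/2875 = 0.17009
Under exogeneity and monotonicity, PS = (p₁ − p₀)/(1 − p₀).
PS = (0.87794 − 0.17009) / 0.82991 ≈ 0.8529

PS ≈ 0.853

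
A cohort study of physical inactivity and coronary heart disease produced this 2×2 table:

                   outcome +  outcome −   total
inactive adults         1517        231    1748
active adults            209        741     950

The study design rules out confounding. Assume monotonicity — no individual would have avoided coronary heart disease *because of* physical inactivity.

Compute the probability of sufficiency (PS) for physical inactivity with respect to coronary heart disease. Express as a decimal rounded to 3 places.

PS ≈ 0.831

p₁ = P(outcome | exposed) = 1517/1748 = 0.86785
p₀ = P(outcome | unexposed) = 209/950 = 0.22
Under exogeneity and monotonicity, PS = (p₁ − p₀)/(1 − p₀).
PS = (0.86785 − 0.22) / 0.78 ≈ 0.8306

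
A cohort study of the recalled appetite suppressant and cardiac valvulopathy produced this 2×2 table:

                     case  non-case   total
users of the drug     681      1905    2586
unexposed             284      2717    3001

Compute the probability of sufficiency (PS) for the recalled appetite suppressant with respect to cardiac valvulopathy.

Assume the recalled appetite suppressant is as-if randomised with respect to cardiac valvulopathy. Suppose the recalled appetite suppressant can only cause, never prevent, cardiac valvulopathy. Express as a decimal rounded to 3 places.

PS ≈ 0.186

p₁ = P(outcome | exposed) = 681/2586 = 0.26334
p₀ = P(outcome | unexposed) = 284/3001 = 0.094635
Under exogeneity and monotonicity, PS = (p₁ − p₀)/(1 − p₀).
PS = (0.26334 − 0.094635) / 0.90536 ≈ 0.1863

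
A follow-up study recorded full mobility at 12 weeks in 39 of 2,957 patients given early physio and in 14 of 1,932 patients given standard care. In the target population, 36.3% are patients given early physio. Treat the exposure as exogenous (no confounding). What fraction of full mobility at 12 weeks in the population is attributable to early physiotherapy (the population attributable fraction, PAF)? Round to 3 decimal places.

p₁ = P(outcome | exposed) = 39/2957 = 0.013189
p₀ = P(outcome | unexposed) = 14/1932 = 0.0072464
Overall risk P(Y=1) = π·p₁ + (1−π)·p₀ = 0.363×0.013189 + 0.637×0.0072464 = 0.0094036.
Under exogeneity, PAF = [P(Y=1) − p₀] / P(Y=1).
PAF = (0.0094036 − 0.0072464) / 0.0094036 ≈ 0.2294

PAF ≈ 0.229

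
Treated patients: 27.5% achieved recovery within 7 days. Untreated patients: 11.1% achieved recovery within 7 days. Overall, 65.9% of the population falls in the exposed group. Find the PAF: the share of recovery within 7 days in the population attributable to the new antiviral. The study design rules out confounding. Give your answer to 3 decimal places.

p₁ = 0.275, p₀ = 0.111.
Overall risk P(Y=1) = π·p₁ + (1−π)·p₀ = 0.659×0.275 + 0.341×0.111 = 0.21908.
Under exogeneity, PAF = [P(Y=1) − p₀] / P(Y=1).
PAF = (0.21908 − 0.111) / 0.21908 ≈ 0.4933

PAF ≈ 0.493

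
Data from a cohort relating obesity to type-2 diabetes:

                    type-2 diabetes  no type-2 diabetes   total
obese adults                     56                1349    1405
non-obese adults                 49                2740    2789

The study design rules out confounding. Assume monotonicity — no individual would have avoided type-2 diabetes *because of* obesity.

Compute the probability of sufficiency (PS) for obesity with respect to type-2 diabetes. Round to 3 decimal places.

PS ≈ 0.023

p₁ = P(outcome | exposed) = 56/1405 = 0.039858
p₀ = P(outcome | unexposed) = 49/2789 = 0.017569
Under exogeneity and monotonicity, PS = (p₁ − p₀) / (1 − p₀).
PS = (0.039858 − 0.017569) / (1 − 0.017569) = 0.022289 / 0.98243 ≈ 0.0227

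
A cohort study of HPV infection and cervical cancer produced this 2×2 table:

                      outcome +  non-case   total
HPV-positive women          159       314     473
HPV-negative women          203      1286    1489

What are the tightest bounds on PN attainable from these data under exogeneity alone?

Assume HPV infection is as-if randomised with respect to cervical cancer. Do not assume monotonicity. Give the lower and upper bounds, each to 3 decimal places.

p₁ = P(outcome | exposed) = 159/473 = 0.33615
p₀ = P(outcome | unexposed) = 203/1489 = 0.13633
Under exogeneity alone the bounds on PN are max{0,(p₁−p₀)/p₁} ≤ PN ≤ min{1,(1−p₀)/p₁}.
  lower = (p₁ − p₀)/p₁ = 0.19982 / 0.33615 ≈ 0.5944
  upper = min{1, (1 − p₀)/p₁} = 0.86367 / 0.33615 ≈ 2.5693 → capped at 1

0.594 ≤ PN ≤ 1.000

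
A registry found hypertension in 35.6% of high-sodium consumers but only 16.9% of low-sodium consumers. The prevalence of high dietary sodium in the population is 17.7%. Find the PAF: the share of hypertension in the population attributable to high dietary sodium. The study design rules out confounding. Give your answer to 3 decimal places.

p₁ = 0.356, p₀ = 0.169.
Overall risk P(Y=1) = π·p₁ + (1−π)·p₀ = 0.177×0.356 + 0.823×0.169 = 0.2021.
Under exogeneity, PAF = [P(Y=1) − p₀] / P(Y=1).
PAF = (0.2021 − 0.169) / 0.2021 ≈ 0.1638

PAF ≈ 0.164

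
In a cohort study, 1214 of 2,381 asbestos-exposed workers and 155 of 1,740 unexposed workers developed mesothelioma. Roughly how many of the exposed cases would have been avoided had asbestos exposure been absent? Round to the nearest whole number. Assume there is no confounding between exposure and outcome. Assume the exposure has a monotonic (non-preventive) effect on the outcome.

p₁ = P(outcome | exposed) = 1214/2381 = 0.50987
p₀ = P(outcome | unexposed) = 155/1740 = 0.08908
PN = (p₁ − p₀)/p₁ = (0.50987 − 0.08908) / 0.50987 ≈ 0.82529.
Attributable cases ≈ PN × (exposed cases) = 0.82529 × 1214 ≈ 1001.90.

about 1002 cases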